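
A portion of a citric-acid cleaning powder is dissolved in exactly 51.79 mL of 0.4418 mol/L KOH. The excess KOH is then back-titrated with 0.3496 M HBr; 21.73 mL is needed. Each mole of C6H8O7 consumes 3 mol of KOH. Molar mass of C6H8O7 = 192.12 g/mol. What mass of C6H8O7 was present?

Total n(KOH) added = 0.4418 x 0.05179 = 0.02288 mol.
n(HBr) used = 0.3496 x 0.02173 = 0.007597 mol, which equals the excess n(KOH).
So n(KOH) consumed by the sample = 0.02288 - 0.007597 = 0.01528 mol.
n(C6H8O7) = 0.01528 / 3 = 0.005095 mol.
mass = 0.005095 mol x 192.12 g/mol = 0.979 g.

0.979 g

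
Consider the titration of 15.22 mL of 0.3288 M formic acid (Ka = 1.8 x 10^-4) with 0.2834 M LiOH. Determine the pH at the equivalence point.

8.46

n(HCOOH) = 0.3288 x 0.01522 = 0.005004 mol; V(LiOH) at equivalence = 0.005004/0.2834 = 0.01766 L.
At equivalence all the acid is converted to HCOO-; total volume = 0.01522 + 0.01766 = 0.03288 L, so [HCOO-] = 0.005004/0.03288 = 0.1522 M.
Kb = Kw/Ka = 1.0e-14 / 1.8 x 10^-4 = 5.56e-11.
[OH^-] = sqrt(Kb x [HCOO-]) = sqrt(5.56e-11 x 0.1522) = 2.91e-6 M.
pOH = 5.54, so pH = 14.00 - 5.54 = 8.46.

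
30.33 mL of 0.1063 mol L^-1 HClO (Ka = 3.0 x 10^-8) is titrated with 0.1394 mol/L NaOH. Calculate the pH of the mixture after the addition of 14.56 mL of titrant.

Initial n(HClO) = 0.1063 x 0.03033 = 0.003224 mol.
n(NaOH) added = 0.1394 x 0.01456 = 0.002030 mol, converting that many moles of HClO to ClO-.
Remaining n(HClO) = 0.001194 mol; n(ClO-) = 0.002030 mol.
By Henderson-Hasselbalch, pH = pKa + log([A^-]/[HA]) = 7.52 + log(0.002030/0.001194) = 7.52 + (+0.23) = 7.75.

7.75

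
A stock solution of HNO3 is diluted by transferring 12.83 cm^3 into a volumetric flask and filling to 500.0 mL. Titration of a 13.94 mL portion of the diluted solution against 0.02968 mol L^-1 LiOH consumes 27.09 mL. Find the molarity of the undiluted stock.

n(LiOH) = 0.02968 x 0.02709 = 0.0008040 mol.
n(HNO3) in the aliquot = 0.0008040 mol.
[diluted HNO3] = 0.0008040 / 0.01394 = 0.05768 M.
Dilution factor = 500.0/12.83 = 38.97, so [stock] = 0.05768 x 38.97 = 2.25 M.

2.25 M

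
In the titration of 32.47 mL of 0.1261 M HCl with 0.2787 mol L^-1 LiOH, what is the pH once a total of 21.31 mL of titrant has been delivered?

12.54

n(acid) = 0.1261 x 0.03247 = 0.004094 mol; n(LiOH) added = 0.2787 x 0.02131 = 0.005939 mol.
Base is in excess by 0.005939 - 0.004094 = 0.001845 mol in a total volume of 0.05378 L.
[OH^-] = 0.001845/0.05378 = 0.03430 M, so pOH = 1.46 and pH = 14.00 - 1.46 = 12.54.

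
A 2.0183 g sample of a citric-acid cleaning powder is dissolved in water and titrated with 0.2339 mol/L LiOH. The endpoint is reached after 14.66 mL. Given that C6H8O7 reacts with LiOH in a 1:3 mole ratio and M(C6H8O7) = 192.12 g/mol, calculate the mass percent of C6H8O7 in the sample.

n(LiOH) = 0.2339 x 0.01466 = 0.003429 mol.
n(C6H8O7) = 0.003429 / 3 = 0.001143 mol.
mass of C6H8O7 = 0.001143 x 192.12 = 0.2196 g.
% purity = 0.2196 / 2.0183 x 100 = 10.9%.

10.9%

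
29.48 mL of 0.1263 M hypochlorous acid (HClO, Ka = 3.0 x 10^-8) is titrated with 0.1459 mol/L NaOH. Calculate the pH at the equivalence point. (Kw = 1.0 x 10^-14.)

10.18

n(HClO) = 0.1263 x 0.02948 = 0.003723 mol; V(NaOH) at equivalence = 0.003723/0.1459 = 0.02552 L.
At equivalence all the acid is converted to ClO-; total volume = 0.02948 + 0.02552 = 0.05500 L, so [ClO-] = 0.003723/0.05500 = 0.06770 M.
Kb = Kw/Ka = 1.0e-14 / 3.0 x 10^-8 = 3.33e-7.
[OH^-] = sqrt(Kb x [ClO-]) = sqrt(3.33e-7 x 0.06770) = 0.000150 M.
pOH = 3.82, so pH = 14.00 - 3.82 = 10.18.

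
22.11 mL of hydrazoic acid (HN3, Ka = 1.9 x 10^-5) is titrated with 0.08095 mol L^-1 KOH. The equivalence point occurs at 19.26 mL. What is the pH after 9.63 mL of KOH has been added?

9.63 mL is exactly half the equivalence volume (19.26/2), i.e. the half-equivalence point.
There, n(HA) = n(A^-), so pH = pKa = -log(1.9 x 10^-5) = 4.72.

4.72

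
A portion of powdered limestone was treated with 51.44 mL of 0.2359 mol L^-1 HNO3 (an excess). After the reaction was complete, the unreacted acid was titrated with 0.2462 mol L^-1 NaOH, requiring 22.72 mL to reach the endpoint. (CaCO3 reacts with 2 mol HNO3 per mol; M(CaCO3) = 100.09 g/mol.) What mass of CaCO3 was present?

Total n(HNO3) added = 0.2359 x 0.05144 = 0.01213 mol.
n(NaOH) used = 0.2462 x 0.02272 = 0.005594 mol, which equals the excess n(HNO3).
So n(HNO3) consumed by the sample = 0.01213 - 0.005594 = 0.006541 mol.
n(CaCO3) = 0.006541 / 2 = 0.003271 mol.
mass = 0.003271 mol x 100.09 g/mol = 0.327 g.

0.327 g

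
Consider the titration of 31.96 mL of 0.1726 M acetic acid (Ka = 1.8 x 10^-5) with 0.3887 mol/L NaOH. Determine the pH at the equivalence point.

n(CH3COOH) = 0.1726 x 0.03196 = 0.005516 mol; V(NaOH) at equivalence = 0.005516/0.3887 = 0.01419 L.
At equivalence all the acid is converted to CH3COO-; total volume = 0.03196 + 0.01419 = 0.04615 L, so [CH3COO-] = 0.005516/0.04615 = 0.1195 M.
Kb = Kw/Ka = 1.0e-14 / 1.8 x 10^-5 = 5.56e-10.
[OH^-] = sqrt(Kb x [CH3COO-]) = sqrt(5.56e-10 x 0.1195) = 8.15e-6 M.
pOH = 5.09, so pH = 14.00 - 5.09 = 8.91.

8.91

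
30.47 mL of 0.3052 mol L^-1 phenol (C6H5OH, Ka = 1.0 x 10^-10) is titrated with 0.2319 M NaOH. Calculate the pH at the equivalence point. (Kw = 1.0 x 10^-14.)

11.56

n(C6H5OH) = 0.3052 x 0.03047 = 0.009299 mol; V(NaOH) at equivalence = 0.009299/0.2319 = 0.04010 L.
At equivalence all the acid is converted to C6H5O-; total volume = 0.03047 + 0.04010 = 0.07057 L, so [C6H5O-] = 0.009299/0.07057 = 0.1318 M.
Kb = Kw/Ka = 1.0e-14 / 1.0 x 10^-10 = 0.000100.
[OH^-] = sqrt(Kb x [C6H5O-]) = sqrt(0.000100 x 0.1318) = 0.00363 M.
pOH = 2.44, so pH = 14.00 - 2.44 = 11.56.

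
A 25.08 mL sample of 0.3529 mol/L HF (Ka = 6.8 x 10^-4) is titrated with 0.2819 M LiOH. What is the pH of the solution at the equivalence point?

n(HF) = 0.3529 x 0.02508 = 0.008851 mol; V(LiOH) at equivalence = 0.008851/0.2819 = 0.03140 L.
At equivalence all the acid is converted to F-; total volume = 0.02508 + 0.03140 = 0.05648 L, so [F-] = 0.008851/0.05648 = 0.1567 M.
Kb = Kw/Ka = 1.0e-14 / 6.8 x 10^-4 = 1.47e-11.
[OH^-] = sqrt(Kb x [F-]) = sqrt(1.47e-11 x 0.1567) = 1.52e-6 M.
pOH = 5.82, so pH = 14.00 - 5.82 = 8.18.

8.18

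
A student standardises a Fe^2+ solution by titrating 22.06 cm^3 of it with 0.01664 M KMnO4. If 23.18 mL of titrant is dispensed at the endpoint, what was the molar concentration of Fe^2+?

n(KMnO4) = 0.01664 x 0.02318 = 0.0003857 mol.
From the balanced equation, 1 mol KMnO4 reacts with 5 mol Fe^2+, so n(Fe^2+) = 0.0003857 x 5/1 = 0.001929 mol.
[Fe^2+] = 0.001929 / 0.02206 L = 0.0874 M.

0.0874 M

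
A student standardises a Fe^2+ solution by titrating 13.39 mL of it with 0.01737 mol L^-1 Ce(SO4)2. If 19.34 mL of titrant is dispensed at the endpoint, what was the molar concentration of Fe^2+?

0.0251 M

n(Ce(SO4)2) = 0.01737 x 0.01934 = 0.0003359 mol.
From the balanced equation, 1 mol Ce(SO4)2 reacts with 1 mol Fe^2+, so n(Fe^2+) = 0.0003359 x 1/1 = 0.0003359 mol.
[Fe^2+] = 0.0003359 / 0.01339 L = 0.0251 M.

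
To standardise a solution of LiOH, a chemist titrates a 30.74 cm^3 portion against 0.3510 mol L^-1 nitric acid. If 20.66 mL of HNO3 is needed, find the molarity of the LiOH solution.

n(HNO3) delivered = 0.3510 x 0.02066 = 0.007252 mol.
For a 1:1 reaction, n(LiOH) = 0.007252 mol.
[LiOH] = 0.007252 mol / 0.03074 L = 0.236 M.

0.236 M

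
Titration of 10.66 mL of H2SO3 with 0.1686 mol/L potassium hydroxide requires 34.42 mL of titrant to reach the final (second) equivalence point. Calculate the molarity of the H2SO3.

n(KOH) = 0.1686 x 0.03442 = 0.005803 mol.
At the final (second) equivalence point, 2 mol OH^- react per mol H2SO3, so n(H2SO3) = 0.005803 / 2 = 0.002902 mol.
[H2SO3] = 0.002902 / 0.01066 L = 0.272 M.

0.272 M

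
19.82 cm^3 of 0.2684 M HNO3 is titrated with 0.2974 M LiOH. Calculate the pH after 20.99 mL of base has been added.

n(acid) = 0.2684 x 0.01982 = 0.005320 mol; n(LiOH) added = 0.2974 x 0.02099 = 0.006242 mol.
Base is in excess by 0.006242 - 0.005320 = 0.0009227 mol in a total volume of 0.04081 L.
[OH^-] = 0.0009227/0.04081 = 0.02261 M, so pOH = 1.65 and pH = 14.00 - 1.65 = 12.35.

12.35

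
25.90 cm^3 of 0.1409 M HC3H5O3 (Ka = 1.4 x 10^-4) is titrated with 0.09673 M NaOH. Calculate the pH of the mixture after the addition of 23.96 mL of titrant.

Initial n(HC3H5O3) = 0.1409 x 0.02590 = 0.003649 mol.
n(NaOH) added = 0.09673 x 0.02396 = 0.002318 mol, converting that many moles of HC3H5O3 to C3H5O3-.
Remaining n(HC3H5O3) = 0.001332 mol; n(C3H5O3-) = 0.002318 mol.
By Henderson-Hasselbalch, pH = pKa + log([A^-]/[HA]) = 3.85 + log(0.002318/0.001332) = 3.85 + (+0.24) = 4.09.

4.09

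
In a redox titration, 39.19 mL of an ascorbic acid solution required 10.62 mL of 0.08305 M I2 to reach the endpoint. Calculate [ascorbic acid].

0.0225 M

n(I2) = 0.08305 x 0.01062 = 0.0008820 mol.
From the balanced equation, 1 mol I2 reacts with 1 mol ascorbic acid, so n(ascorbic acid) = 0.0008820 x 1/1 = 0.0008820 mol.
[ascorbic acid] = 0.0008820 / 0.03919 L = 0.0225 M.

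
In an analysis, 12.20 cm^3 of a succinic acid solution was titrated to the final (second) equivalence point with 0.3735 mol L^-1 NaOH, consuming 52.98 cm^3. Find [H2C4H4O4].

n(NaOH) = 0.3735 x 0.05298 = 0.01979 mol.
At the final (second) equivalence point, 2 mol OH^- react per mol H2C4H4O4, so n(H2C4H4O4) = 0.01979 / 2 = 0.009894 mol.
[H2C4H4O4] = 0.009894 / 0.01220 L = 0.811 M.

0.811 M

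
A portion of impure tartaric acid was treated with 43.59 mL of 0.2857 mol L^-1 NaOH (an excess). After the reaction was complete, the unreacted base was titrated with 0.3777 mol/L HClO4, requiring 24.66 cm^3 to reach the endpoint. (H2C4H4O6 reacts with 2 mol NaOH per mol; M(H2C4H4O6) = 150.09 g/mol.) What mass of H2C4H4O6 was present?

0.236 g

Total n(NaOH) added = 0.2857 x 0.04359 = 0.01245 mol.
n(HClO4) used = 0.3777 x 0.02466 = 0.009314 mol, which equals the excess n(NaOH).
So n(NaOH) consumed by the sample = 0.01245 - 0.009314 = 0.003140 mol.
n(H2C4H4O6) = 0.003140 / 2 = 0.001570 mol.
mass = 0.001570 mol x 150.09 g/mol = 0.236 g.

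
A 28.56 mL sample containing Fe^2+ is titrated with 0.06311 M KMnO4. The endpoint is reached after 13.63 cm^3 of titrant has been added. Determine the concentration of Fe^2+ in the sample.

n(KMnO4) = 0.06311 x 0.01363 = 0.0008602 mol.
From the balanced equation, 1 mol KMnO4 reacts with 5 mol Fe^2+, so n(Fe^2+) = 0.0008602 x 5/1 = 0.004301 mol.
[Fe^2+] = 0.004301 / 0.02856 L = 0.151 M.

0.151 M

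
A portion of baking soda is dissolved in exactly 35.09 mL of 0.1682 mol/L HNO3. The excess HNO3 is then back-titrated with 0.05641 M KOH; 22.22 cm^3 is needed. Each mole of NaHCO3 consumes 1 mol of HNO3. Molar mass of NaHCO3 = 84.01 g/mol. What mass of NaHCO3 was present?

0.391 g

Total n(HNO3) added = 0.1682 x 0.03509 = 0.005902 mol.
n(KOH) used = 0.05641 x 0.02222 = 0.001253 mol, which equals the excess n(HNO3).
So n(HNO3) consumed by the sample = 0.005902 - 0.001253 = 0.004649 mol.
n(NaHCO3) = 0.004649 / 1 = 0.004649 mol.
mass = 0.004649 mol x 84.01 g/mol = 0.391 g.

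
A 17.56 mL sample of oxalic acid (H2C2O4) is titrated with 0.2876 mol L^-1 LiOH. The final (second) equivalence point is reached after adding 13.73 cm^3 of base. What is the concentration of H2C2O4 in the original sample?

n(LiOH) = 0.2876 x 0.01373 = 0.003949 mol.
At the final (second) equivalence point, 2 mol OH^- react per mol H2C2O4, so n(H2C2O4) = 0.003949 / 2 = 0.001974 mol.
[H2C2O4] = 0.001974 / 0.01756 L = 0.112 M.

0.112 M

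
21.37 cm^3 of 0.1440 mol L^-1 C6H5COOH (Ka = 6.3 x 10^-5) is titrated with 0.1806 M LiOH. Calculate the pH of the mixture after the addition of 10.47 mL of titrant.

4.40

Initial n(C6H5COOH) = 0.1440 x 0.02137 = 0.003077 mol.
n(LiOH) added = 0.1806 x 0.01047 = 0.001891 mol, converting that many moles of C6H5COOH to C6H5COO-.
Remaining n(C6H5COOH) = 0.001186 mol; n(C6H5COO-) = 0.001891 mol.
By Henderson-Hasselbalch, pH = pKa + log([A^-]/[HA]) = 4.20 + log(0.001891/0.001186) = 4.20 + (+0.20) = 4.40.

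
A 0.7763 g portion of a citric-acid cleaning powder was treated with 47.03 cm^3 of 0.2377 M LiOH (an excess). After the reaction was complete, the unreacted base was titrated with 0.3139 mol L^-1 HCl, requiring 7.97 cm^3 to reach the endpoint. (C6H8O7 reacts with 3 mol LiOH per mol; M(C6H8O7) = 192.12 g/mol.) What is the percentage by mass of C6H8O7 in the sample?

71.6%

Total n(LiOH) added = 0.2377 x 0.04703 = 0.01118 mol.
n(HCl) used = 0.3139 x 0.007970 = 0.002502 mol, which equals the excess n(LiOH).
So n(LiOH) consumed by the sample = 0.01118 - 0.002502 = 0.008677 mol.
n(C6H8O7) = 0.008677 / 3 = 0.002892 mol.
mass C6H8O7 = 0.002892 x 192.12 = 0.5557 g, so %C6H8O7 = 0.5557/0.7763 x 100 = 71.6%.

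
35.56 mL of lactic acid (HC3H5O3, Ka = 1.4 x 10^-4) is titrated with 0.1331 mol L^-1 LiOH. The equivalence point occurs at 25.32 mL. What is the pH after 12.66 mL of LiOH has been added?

3.85

12.66 mL is exactly half the equivalence volume (25.32/2), i.e. the half-equivalence point.
There, n(HA) = n(A^-), so pH = pKa = -log(1.4 x 10^-4) = 3.85.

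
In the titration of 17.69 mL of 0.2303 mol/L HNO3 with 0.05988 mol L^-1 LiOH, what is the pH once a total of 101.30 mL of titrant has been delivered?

n(acid) = 0.2303 x 0.01769 = 0.004074 mol; n(LiOH) added = 0.05988 x 0.1013 = 0.006066 mol.
Base is in excess by 0.006066 - 0.004074 = 0.001992 mol in a total volume of 0.1190 L.
[OH^-] = 0.001992/0.1190 = 0.01674 M, so pOH = 1.78 and pH = 14.00 - 1.78 = 12.22.

12.22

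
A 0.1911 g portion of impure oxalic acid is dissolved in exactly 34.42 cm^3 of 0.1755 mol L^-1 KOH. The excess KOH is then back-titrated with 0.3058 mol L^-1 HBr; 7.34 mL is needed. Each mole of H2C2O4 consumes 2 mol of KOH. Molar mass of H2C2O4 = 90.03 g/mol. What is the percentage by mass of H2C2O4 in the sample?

Total n(KOH) added = 0.1755 x 0.03442 = 0.006041 mol.
n(HBr) used = 0.3058 x 0.007340 = 0.002245 mol, which equals the excess n(KOH).
So n(KOH) consumed by the sample = 0.006041 - 0.002245 = 0.003796 mol.
n(H2C2O4) = 0.003796 / 2 = 0.001898 mol.
mass H2C2O4 = 0.001898 x 90.03 = 0.1709 g, so %H2C2O4 = 0.1709/0.1911 x 100 = 89.4%.

89.4%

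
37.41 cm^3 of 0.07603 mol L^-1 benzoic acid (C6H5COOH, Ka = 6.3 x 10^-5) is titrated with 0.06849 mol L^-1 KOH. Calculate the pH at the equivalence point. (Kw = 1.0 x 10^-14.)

8.38

n(C6H5COOH) = 0.07603 x 0.03741 = 0.002844 mol; V(KOH) at equivalence = 0.002844/0.06849 = 0.04153 L.
At equivalence all the acid is converted to C6H5COO-; total volume = 0.03741 + 0.04153 = 0.07894 L, so [C6H5COO-] = 0.002844/0.07894 = 0.03603 M.
Kb = Kw/Ka = 1.0e-14 / 6.3 x 10^-5 = 1.59e-10.
[OH^-] = sqrt(Kb x [C6H5COO-]) = sqrt(1.59e-10 x 0.03603) = 2.39e-6 M.
pOH = 5.62, so pH = 14.00 - 5.62 = 8.38.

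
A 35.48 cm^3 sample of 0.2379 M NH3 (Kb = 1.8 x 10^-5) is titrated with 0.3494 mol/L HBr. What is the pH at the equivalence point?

5.05

n(NH3) = 0.2379 x 0.03548 = 0.008441 mol; V(HBr) at equivalence = 0.008441/0.3494 = 0.02416 L.
At equivalence the base is fully converted to NH4+; total volume = 0.05964 L, so [NH4+] = 0.008441/0.05964 = 0.1415 M.
Ka(NH4+) = Kw/Kb = 1.0e-14 / 1.8 x 10^-5 = 5.56e-10.
[H^+] = sqrt(Ka x [NH4+]) = sqrt(5.56e-10 x 0.1415) = 8.87e-6 M.
pH = -log(8.87e-6) = 5.05.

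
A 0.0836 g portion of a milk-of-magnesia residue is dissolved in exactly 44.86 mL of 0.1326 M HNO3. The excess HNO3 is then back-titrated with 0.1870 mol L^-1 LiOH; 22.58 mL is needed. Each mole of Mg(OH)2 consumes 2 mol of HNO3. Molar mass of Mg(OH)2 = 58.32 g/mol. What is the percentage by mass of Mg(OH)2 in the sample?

60.2%

Total n(HNO3) added = 0.1326 x 0.04486 = 0.005948 mol.
n(LiOH) used = 0.1870 x 0.02258 = 0.004222 mol, which equals the excess n(HNO3).
So n(HNO3) consumed by the sample = 0.005948 - 0.004222 = 0.001726 mol.
n(Mg(OH)2) = 0.001726 / 2 = 0.0008630 mol.
mass Mg(OH)2 = 0.0008630 x 58.32 = 0.05033 g, so %Mg(OH)2 = 0.05033/0.0836 x 100 = 60.2%.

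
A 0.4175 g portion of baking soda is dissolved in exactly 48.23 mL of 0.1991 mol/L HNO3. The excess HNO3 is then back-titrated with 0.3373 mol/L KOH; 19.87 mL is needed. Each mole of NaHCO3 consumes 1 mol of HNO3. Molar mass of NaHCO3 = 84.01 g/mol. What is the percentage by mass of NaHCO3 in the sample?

Total n(HNO3) added = 0.1991 x 0.04823 = 0.009603 mol.
n(KOH) used = 0.3373 x 0.01987 = 0.006702 mol, which equals the excess n(HNO3).
So n(HNO3) consumed by the sample = 0.009603 - 0.006702 = 0.002900 mol.
n(NaHCO3) = 0.002900 / 1 = 0.002900 mol.
mass NaHCO3 = 0.002900 x 84.01 = 0.2437 g, so %NaHCO3 = 0.2437/0.4175 x 100 = 58.4%.

58.4%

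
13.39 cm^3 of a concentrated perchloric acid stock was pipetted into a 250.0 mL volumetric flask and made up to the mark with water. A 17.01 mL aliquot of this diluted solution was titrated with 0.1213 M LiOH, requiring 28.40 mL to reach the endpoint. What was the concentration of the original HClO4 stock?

3.78 M

n(LiOH) = 0.1213 x 0.02840 = 0.003445 mol.
n(HClO4) in the aliquot = 0.003445 mol.
[diluted HClO4] = 0.003445 / 0.01701 = 0.2025 M.
Dilution factor = 250.0/13.39 = 18.67, so [stock] = 0.2025 x 18.67 = 3.78 M.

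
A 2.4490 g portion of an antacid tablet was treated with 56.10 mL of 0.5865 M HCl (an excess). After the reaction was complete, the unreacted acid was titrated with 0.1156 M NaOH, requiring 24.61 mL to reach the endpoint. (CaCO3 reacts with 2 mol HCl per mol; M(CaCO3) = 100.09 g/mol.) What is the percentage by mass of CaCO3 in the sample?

61.4%

Total n(HCl) added = 0.5865 x 0.05610 = 0.03290 mol.
n(NaOH) used = 0.1156 x 0.02461 = 0.002845 mol, which equals the excess n(HCl).
So n(HCl) consumed by the sample = 0.03290 - 0.002845 = 0.03006 mol.
n(CaCO3) = 0.03006 / 2 = 0.01503 mol.
mass CaCO3 = 0.01503 x 100.09 = 1.504 g, so %CaCO3 = 1.504/2.4490 x 100 = 61.4%.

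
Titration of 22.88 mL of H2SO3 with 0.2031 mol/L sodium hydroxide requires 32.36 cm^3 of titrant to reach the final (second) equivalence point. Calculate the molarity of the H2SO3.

0.144 M

n(NaOH) = 0.2031 x 0.03236 = 0.006572 mol.
At the final (second) equivalence point, 2 mol OH^- react per mol H2SO3, so n(H2SO3) = 0.006572 / 2 = 0.003286 mol.
[H2SO3] = 0.003286 / 0.02288 L = 0.144 M.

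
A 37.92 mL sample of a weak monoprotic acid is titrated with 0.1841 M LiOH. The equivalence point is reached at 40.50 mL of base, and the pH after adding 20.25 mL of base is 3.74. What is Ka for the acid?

1.8 x 10^-4

20.25 mL is half of the equivalence volume, so this is the half-equivalence point where [HA] = [A^-].
At half-equivalence pH = pKa, so pKa = 3.74.
Ka = 10^(-3.74) = 1.8 x 10^-4.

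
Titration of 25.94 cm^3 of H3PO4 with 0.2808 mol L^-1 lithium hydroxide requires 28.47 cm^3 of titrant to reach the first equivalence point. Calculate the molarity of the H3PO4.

0.308 M

n(LiOH) = 0.2808 x 0.02847 = 0.007994 mol.
At the first equivalence point, 1 mol OH^- react per mol H3PO4, so n(H3PO4) = 0.007994 / 1 = 0.007994 mol.
[H3PO4] = 0.007994 / 0.02594 L = 0.308 M.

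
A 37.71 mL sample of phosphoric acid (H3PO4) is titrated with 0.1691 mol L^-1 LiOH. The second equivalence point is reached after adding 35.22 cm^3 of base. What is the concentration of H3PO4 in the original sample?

0.0790 M

n(LiOH) = 0.1691 x 0.03522 = 0.005956 mol.
At the second equivalence point, 2 mol OH^- react per mol H3PO4, so n(H3PO4) = 0.005956 / 2 = 0.002978 mol.
[H3PO4] = 0.002978 / 0.03771 L = 0.0790 M.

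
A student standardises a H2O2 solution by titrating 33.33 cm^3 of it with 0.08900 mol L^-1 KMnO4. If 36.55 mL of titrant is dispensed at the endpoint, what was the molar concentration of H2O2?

n(KMnO4) = 0.08900 x 0.03655 = 0.003253 mol.
From the balanced equation, 2 mol KMnO4 reacts with 5 mol H2O2, so n(H2O2) = 0.003253 x 5/2 = 0.008132 mol.
[H2O2] = 0.008132 / 0.03333 L = 0.244 M.

0.244 M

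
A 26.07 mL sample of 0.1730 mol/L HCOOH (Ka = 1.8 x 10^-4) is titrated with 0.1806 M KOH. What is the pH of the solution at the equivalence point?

8.35

n(HCOOH) = 0.1730 x 0.02607 = 0.004510 mol; V(KOH) at equivalence = 0.004510/0.1806 = 0.02497 L.
At equivalence all the acid is converted to HCOO-; total volume = 0.02607 + 0.02497 = 0.05104 L, so [HCOO-] = 0.004510/0.05104 = 0.08836 M.
Kb = Kw/Ka = 1.0e-14 / 1.8 x 10^-4 = 5.56e-11.
[OH^-] = sqrt(Kb x [HCOO-]) = sqrt(5.56e-11 x 0.08836) = 2.22e-6 M.
pOH = 5.65, so pH = 14.00 - 5.65 = 8.35.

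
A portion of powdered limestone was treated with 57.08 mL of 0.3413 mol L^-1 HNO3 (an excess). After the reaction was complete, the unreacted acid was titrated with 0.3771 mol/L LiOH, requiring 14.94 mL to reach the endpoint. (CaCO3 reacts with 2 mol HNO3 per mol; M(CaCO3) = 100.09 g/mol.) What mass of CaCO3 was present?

0.693 g

Total n(HNO3) added = 0.3413 x 0.05708 = 0.01948 mol.
n(LiOH) used = 0.3771 x 0.01494 = 0.005634 mol, which equals the excess n(HNO3).
So n(HNO3) consumed by the sample = 0.01948 - 0.005634 = 0.01385 mol.
n(CaCO3) = 0.01385 / 2 = 0.006924 mol.
mass = 0.006924 mol x 100.09 g/mol = 0.693 g.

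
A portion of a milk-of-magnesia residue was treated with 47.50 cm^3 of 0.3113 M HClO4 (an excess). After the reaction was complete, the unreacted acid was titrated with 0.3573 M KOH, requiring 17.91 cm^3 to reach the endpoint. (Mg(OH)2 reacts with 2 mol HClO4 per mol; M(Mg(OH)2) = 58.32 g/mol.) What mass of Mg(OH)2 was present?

Total n(HClO4) added = 0.3113 x 0.04750 = 0.01479 mol.
n(KOH) used = 0.3573 x 0.01791 = 0.006399 mol, which equals the excess n(HClO4).
So n(HClO4) consumed by the sample = 0.01479 - 0.006399 = 0.008388 mol.
n(Mg(OH)2) = 0.008388 / 2 = 0.004194 mol.
mass = 0.004194 mol x 58.32 g/mol = 0.245 g.

0.245 g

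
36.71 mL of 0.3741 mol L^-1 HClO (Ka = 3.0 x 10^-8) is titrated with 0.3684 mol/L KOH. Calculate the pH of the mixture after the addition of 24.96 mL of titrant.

7.83

Initial n(HClO) = 0.3741 x 0.03671 = 0.01373 mol.
n(KOH) added = 0.3684 x 0.02496 = 0.009195 mol, converting that many moles of HClO to ClO-.
Remaining n(HClO) = 0.004538 mol; n(ClO-) = 0.009195 mol.
By Henderson-Hasselbalch, pH = pKa + log([A^-]/[HA]) = 7.52 + log(0.009195/0.004538) = 7.52 + (+0.31) = 7.83.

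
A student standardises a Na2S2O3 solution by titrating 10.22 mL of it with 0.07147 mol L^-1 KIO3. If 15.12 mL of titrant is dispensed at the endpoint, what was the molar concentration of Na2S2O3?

n(KIO3) = 0.07147 x 0.01512 = 0.001081 mol.
From the balanced equation, 1 mol KIO3 reacts with 6 mol Na2S2O3, so n(Na2S2O3) = 0.001081 x 6/1 = 0.006484 mol.
[Na2S2O3] = 0.006484 / 0.01022 L = 0.634 M.

0.634 M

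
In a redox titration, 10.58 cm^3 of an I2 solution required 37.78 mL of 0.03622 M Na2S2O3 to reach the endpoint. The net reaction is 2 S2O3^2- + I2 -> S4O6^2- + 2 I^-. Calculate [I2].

n(Na2S2O3) = 0.03622 x 0.03778 = 0.001368 mol.
From the balanced equation, 2 mol Na2S2O3 reacts with 1 mol I2, so n(I2) = 0.001368 x 1/2 = 0.0006842 mol.
[I2] = 0.0006842 / 0.01058 L = 0.0647 M.

0.0647 M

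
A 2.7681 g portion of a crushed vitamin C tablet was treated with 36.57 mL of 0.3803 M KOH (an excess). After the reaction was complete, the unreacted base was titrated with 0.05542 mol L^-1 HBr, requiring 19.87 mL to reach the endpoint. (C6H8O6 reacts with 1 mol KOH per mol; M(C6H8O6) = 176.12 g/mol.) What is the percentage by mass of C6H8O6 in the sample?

81.5%

Total n(KOH) added = 0.3803 x 0.03657 = 0.01391 mol.
n(HBr) used = 0.05542 x 0.01987 = 0.001101 mol, which equals the excess n(KOH).
So n(KOH) consumed by the sample = 0.01391 - 0.001101 = 0.01281 mol.
n(C6H8O6) = 0.01281 / 1 = 0.01281 mol.
mass C6H8O6 = 0.01281 x 176.12 = 2.255 g, so %C6H8O6 = 2.255/2.7681 x 100 = 81.5%.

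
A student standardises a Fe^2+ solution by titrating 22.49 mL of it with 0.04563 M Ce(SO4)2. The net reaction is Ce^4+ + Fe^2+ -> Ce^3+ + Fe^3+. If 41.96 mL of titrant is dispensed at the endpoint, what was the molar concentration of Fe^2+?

0.0851 M

n(Ce(SO4)2) = 0.04563 x 0.04196 = 0.001915 mol.
From the balanced equation, 1 mol Ce(SO4)2 reacts with 1 mol Fe^2+, so n(Fe^2+) = 0.001915 x 1/1 = 0.001915 mol.
[Fe^2+] = 0.001915 / 0.02249 L = 0.0851 M.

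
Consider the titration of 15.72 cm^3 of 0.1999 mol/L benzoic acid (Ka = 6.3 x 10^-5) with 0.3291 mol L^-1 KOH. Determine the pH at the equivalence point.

n(C6H5COOH) = 0.1999 x 0.01572 = 0.003142 mol; V(KOH) at equivalence = 0.003142/0.3291 = 0.009549 L.
At equivalence all the acid is converted to C6H5COO-; total volume = 0.01572 + 0.009549 = 0.02527 L, so [C6H5COO-] = 0.003142/0.02527 = 0.1244 M.
Kb = Kw/Ka = 1.0e-14 / 6.3 x 10^-5 = 1.59e-10.
[OH^-] = sqrt(Kb x [C6H5COO-]) = sqrt(1.59e-10 x 0.1244) = 4.44e-6 M.
pOH = 5.35, so pH = 14.00 - 5.35 = 8.65.

8.65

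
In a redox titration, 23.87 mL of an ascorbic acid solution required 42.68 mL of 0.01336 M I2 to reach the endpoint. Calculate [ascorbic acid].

n(I2) = 0.01336 x 0.04268 = 0.0005702 mol.
From the balanced equation, 1 mol I2 reacts with 1 mol ascorbic acid, so n(ascorbic acid) = 0.0005702 x 1/1 = 0.0005702 mol.
[ascorbic acid] = 0.0005702 / 0.02387 L = 0.0239 M.

0.0239 M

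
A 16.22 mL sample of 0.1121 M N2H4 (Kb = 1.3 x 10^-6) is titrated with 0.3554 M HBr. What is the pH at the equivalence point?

n(N2H4) = 0.1121 x 0.01622 = 0.001818 mol; V(HBr) at equivalence = 0.001818/0.3554 = 0.005116 L.
At equivalence the base is fully converted to N2H5+; total volume = 0.02134 L, so [N2H5+] = 0.001818/0.02134 = 0.08522 M.
Ka(N2H5+) = Kw/Kb = 1.0e-14 / 1.3 x 10^-6 = 7.69e-9.
[H^+] = sqrt(Ka x [N2H5+]) = sqrt(7.69e-9 x 0.08522) = 2.56e-5 M.
pH = -log(2.56e-5) = 4.59.

4.59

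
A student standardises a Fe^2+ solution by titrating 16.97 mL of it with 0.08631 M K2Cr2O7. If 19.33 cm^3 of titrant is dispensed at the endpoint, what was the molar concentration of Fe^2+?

0.590 M

n(K2Cr2O7) = 0.08631 x 0.01933 = 0.001668 mol.
From the balanced equation, 1 mol K2Cr2O7 reacts with 6 mol Fe^2+, so n(Fe^2+) = 0.001668 x 6/1 = 0.01001 mol.
[Fe^2+] = 0.01001 / 0.01697 L = 0.590 M.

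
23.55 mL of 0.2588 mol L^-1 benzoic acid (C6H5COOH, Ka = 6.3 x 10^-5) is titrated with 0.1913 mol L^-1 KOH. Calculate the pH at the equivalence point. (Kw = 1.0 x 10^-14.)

n(C6H5COOH) = 0.2588 x 0.02355 = 0.006095 mol; V(KOH) at equivalence = 0.006095/0.1913 = 0.03186 L.
At equivalence all the acid is converted to C6H5COO-; total volume = 0.02355 + 0.03186 = 0.05541 L, so [C6H5COO-] = 0.006095/0.05541 = 0.1100 M.
Kb = Kw/Ka = 1.0e-14 / 6.3 x 10^-5 = 1.59e-10.
[OH^-] = sqrt(Kb x [C6H5COO-]) = sqrt(1.59e-10 x 0.1100) = 4.18e-6 M.
pOH = 5.38, so pH = 14.00 - 5.38 = 8.62.

8.62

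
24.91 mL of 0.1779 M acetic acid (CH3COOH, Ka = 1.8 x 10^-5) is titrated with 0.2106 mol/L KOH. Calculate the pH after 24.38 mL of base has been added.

12.15

n(acid) = 0.1779 x 0.02491 = 0.004431 mol; n(KOH) added = 0.2106 x 0.02438 = 0.005134 mol.
Base is in excess by 0.005134 - 0.004431 = 0.0007029 mol in a total volume of 0.04929 L.
[OH^-] = 0.0007029/0.04929 = 0.01426 M, so pOH = 1.85 and pH = 14.00 - 1.85 = 12.15.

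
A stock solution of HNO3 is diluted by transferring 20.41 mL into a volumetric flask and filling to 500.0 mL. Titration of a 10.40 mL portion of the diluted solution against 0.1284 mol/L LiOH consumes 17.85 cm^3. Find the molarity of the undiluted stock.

n(LiOH) = 0.1284 x 0.01785 = 0.002292 mol.
n(HNO3) in the aliquot = 0.002292 mol.
[diluted HNO3] = 0.002292 / 0.01040 = 0.2204 M.
Dilution factor = 500.0/20.41 = 24.50, so [stock] = 0.2204 x 24.50 = 5.40 M.

5.40 M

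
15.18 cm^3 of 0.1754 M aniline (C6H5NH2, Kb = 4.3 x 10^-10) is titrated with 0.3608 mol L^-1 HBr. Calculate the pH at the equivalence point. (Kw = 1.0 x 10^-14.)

2.78

n(C6H5NH2) = 0.1754 x 0.01518 = 0.002663 mol; V(HBr) at equivalence = 0.002663/0.3608 = 0.007380 L.
At equivalence the base is fully converted to C6H5NH3+; total volume = 0.02256 L, so [C6H5NH3+] = 0.002663/0.02256 = 0.1180 M.
Ka(C6H5NH3+) = Kw/Kb = 1.0e-14 / 4.3 x 10^-10 = 2.33e-5.
[H^+] = sqrt(Ka x [C6H5NH3+]) = sqrt(2.33e-5 x 0.1180) = 0.00166 M.
pH = -log(0.00166) = 2.78.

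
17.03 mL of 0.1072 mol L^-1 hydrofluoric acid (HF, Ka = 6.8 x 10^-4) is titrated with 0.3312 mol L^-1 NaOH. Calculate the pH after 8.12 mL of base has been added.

12.54

n(acid) = 0.1072 x 0.01703 = 0.001826 mol; n(NaOH) added = 0.3312 x 0.008120 = 0.002689 mol.
Base is in excess by 0.002689 - 0.001826 = 0.0008637 mol in a total volume of 0.02515 L.
[OH^-] = 0.0008637/0.02515 = 0.03434 M, so pOH = 1.46 and pH = 14.00 - 1.46 = 12.54.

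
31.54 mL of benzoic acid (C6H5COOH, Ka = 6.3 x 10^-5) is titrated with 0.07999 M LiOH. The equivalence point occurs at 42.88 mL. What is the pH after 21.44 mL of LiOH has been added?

21.44 mL is exactly half the equivalence volume (42.88/2), i.e. the half-equivalence point.
There, n(HA) = n(A^-), so pH = pKa = -log(6.3 x 10^-5) = 4.20.

4.20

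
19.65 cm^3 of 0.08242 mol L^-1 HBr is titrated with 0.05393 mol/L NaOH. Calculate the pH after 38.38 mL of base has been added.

11.89

n(acid) = 0.08242 x 0.01965 = 0.001620 mol; n(NaOH) added = 0.05393 x 0.03838 = 0.002070 mol.
Base is in excess by 0.002070 - 0.001620 = 0.0004503 mol in a total volume of 0.05803 L.
[OH^-] = 0.0004503/0.05803 = 0.007759 M, so pOH = 2.11 and pH = 14.00 - 2.11 = 11.89.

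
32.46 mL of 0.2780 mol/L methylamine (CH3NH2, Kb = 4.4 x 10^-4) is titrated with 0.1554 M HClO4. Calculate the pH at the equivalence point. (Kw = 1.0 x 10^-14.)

5.82

n(CH3NH2) = 0.2780 x 0.03246 = 0.009024 mol; V(HClO4) at equivalence = 0.009024/0.1554 = 0.05807 L.
At equivalence the base is fully converted to CH3NH3+; total volume = 0.09053 L, so [CH3NH3+] = 0.009024/0.09053 = 0.09968 M.
Ka(CH3NH3+) = Kw/Kb = 1.0e-14 / 4.4 x 10^-4 = 2.27e-11.
[H^+] = sqrt(Ka x [CH3NH3+]) = sqrt(2.27e-11 x 0.09968) = 1.51e-6 M.
pH = -log(1.51e-6) = 5.82.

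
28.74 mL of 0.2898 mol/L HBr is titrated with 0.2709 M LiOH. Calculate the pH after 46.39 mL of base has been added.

n(acid) = 0.2898 x 0.02874 = 0.008329 mol; n(LiOH) added = 0.2709 x 0.04639 = 0.01257 mol.
Base is in excess by 0.01257 - 0.008329 = 0.004238 mol in a total volume of 0.07513 L.
[OH^-] = 0.004238/0.07513 = 0.05641 M, so pOH = 1.25 and pH = 14.00 - 1.25 = 12.75.

12.75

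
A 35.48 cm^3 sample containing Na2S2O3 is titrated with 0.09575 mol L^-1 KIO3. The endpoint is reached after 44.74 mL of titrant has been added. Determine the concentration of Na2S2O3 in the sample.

0.724 M

n(KIO3) = 0.09575 x 0.04474 = 0.004284 mol.
From the balanced equation, 1 mol KIO3 reacts with 6 mol Na2S2O3, so n(Na2S2O3) = 0.004284 x 6/1 = 0.02570 mol.
[Na2S2O3] = 0.02570 / 0.03548 L = 0.724 M.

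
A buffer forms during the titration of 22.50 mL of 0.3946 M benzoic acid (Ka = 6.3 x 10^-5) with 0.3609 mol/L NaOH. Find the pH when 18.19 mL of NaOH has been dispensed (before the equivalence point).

4.65

Initial n(C6H5COOH) = 0.3946 x 0.02250 = 0.008879 mol.
n(NaOH) added = 0.3609 x 0.01819 = 0.006565 mol, converting that many moles of C6H5COOH to C6H5COO-.
Remaining n(C6H5COOH) = 0.002314 mol; n(C6H5COO-) = 0.006565 mol.
By Henderson-Hasselbalch, pH = pKa + log([A^-]/[HA]) = 4.20 + log(0.006565/0.002314) = 4.20 + (+0.45) = 4.65.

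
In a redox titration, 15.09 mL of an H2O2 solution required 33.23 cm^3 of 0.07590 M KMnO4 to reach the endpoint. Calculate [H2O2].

0.418 M

n(KMnO4) = 0.07590 x 0.03323 = 0.002522 mol.
From the balanced equation, 2 mol KMnO4 reacts with 5 mol H2O2, so n(H2O2) = 0.002522 x 5/2 = 0.006305 mol.
[H2O2] = 0.006305 / 0.01509 L = 0.418 M.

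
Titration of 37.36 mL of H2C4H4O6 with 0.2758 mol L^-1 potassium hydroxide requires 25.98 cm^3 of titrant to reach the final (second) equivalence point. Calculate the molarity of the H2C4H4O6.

0.0959 M

n(KOH) = 0.2758 x 0.02598 = 0.007165 mol.
At the final (second) equivalence point, 2 mol OH^- react per mol H2C4H4O6, so n(H2C4H4O6) = 0.007165 / 2 = 0.003583 mol.
[H2C4H4O6] = 0.003583 / 0.03736 L = 0.0959 M.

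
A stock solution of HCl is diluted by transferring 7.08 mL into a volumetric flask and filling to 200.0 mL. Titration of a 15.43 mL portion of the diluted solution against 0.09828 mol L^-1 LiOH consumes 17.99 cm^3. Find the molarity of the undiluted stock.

n(LiOH) = 0.09828 x 0.01799 = 0.001768 mol.
n(HCl) in the aliquot = 0.001768 mol.
[diluted HCl] = 0.001768 / 0.01543 = 0.1146 M.
Dilution factor = 200.0/7.080 = 28.25, so [stock] = 0.1146 x 28.25 = 3.24 M.

3.24 M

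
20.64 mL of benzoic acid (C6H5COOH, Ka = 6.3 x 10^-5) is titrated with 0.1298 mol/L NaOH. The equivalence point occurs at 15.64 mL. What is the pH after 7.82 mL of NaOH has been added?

7.82 mL is exactly half the equivalence volume (15.64/2), i.e. the half-equivalence point.
There, n(HA) = n(A^-), so pH = pKa = -log(6.3 x 10^-5) = 4.20.

4.20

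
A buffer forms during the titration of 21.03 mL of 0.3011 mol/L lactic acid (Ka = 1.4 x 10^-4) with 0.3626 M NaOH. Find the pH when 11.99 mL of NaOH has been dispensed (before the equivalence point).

Initial n(HC3H5O3) = 0.3011 x 0.02103 = 0.006332 mol.
n(NaOH) added = 0.3626 x 0.01199 = 0.004348 mol, converting that many moles of HC3H5O3 to C3H5O3-.
Remaining n(HC3H5O3) = 0.001985 mol; n(C3H5O3-) = 0.004348 mol.
By Henderson-Hasselbalch, pH = pKa + log([A^-]/[HA]) = 3.85 + log(0.004348/0.001985) = 3.85 + (+0.34) = 4.19.

4.19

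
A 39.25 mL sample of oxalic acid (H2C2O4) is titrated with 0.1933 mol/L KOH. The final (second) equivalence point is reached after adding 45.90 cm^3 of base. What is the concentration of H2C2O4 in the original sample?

n(KOH) = 0.1933 x 0.04590 = 0.008872 mol.
At the final (second) equivalence point, 2 mol OH^- react per mol H2C2O4, so n(H2C2O4) = 0.008872 / 2 = 0.004436 mol.
[H2C2O4] = 0.004436 / 0.03925 L = 0.113 M.

0.113 M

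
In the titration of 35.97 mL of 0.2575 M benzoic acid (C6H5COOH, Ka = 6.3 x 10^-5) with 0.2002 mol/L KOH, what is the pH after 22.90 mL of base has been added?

4.19

Initial n(C6H5COOH) = 0.2575 x 0.03597 = 0.009262 mol.
n(KOH) added = 0.2002 x 0.02290 = 0.004585 mol, converting that many moles of C6H5COOH to C6H5COO-.
Remaining n(C6H5COOH) = 0.004678 mol; n(C6H5COO-) = 0.004585 mol.
By Henderson-Hasselbalch, pH = pKa + log([A^-]/[HA]) = 4.20 + log(0.004585/0.004678) = 4.20 + (-0.01) = 4.19.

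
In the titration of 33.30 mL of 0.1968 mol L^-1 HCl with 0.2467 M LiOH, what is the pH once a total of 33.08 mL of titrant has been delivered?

n(acid) = 0.1968 x 0.03330 = 0.006553 mol; n(LiOH) added = 0.2467 x 0.03308 = 0.008161 mol.
Base is in excess by 0.008161 - 0.006553 = 0.001607 mol in a total volume of 0.06638 L.
[OH^-] = 0.001607/0.06638 = 0.02422 M, so pOH = 1.62 and pH = 14.00 - 1.62 = 12.38.

12.38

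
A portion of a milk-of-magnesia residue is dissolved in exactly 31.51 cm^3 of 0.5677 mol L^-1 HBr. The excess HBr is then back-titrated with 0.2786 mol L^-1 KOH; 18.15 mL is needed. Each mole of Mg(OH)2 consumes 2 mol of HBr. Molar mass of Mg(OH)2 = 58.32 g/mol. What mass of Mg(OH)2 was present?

Total n(HBr) added = 0.5677 x 0.03151 = 0.01789 mol.
n(KOH) used = 0.2786 x 0.01815 = 0.005057 mol, which equals the excess n(HBr).
So n(HBr) consumed by the sample = 0.01789 - 0.005057 = 0.01283 mol.
n(Mg(OH)2) = 0.01283 / 2 = 0.006416 mol.
mass = 0.006416 mol x 58.32 g/mol = 0.374 g.

0.374 g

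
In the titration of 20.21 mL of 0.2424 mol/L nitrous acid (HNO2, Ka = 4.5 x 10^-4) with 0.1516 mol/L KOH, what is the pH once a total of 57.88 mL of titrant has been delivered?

12.70

n(acid) = 0.2424 x 0.02021 = 0.004899 mol; n(KOH) added = 0.1516 x 0.05788 = 0.008775 mol.
Base is in excess by 0.008775 - 0.004899 = 0.003876 mol in a total volume of 0.07809 L.
[OH^-] = 0.003876/0.07809 = 0.04963 M, so pOH = 1.30 and pH = 14.00 - 1.30 = 12.70.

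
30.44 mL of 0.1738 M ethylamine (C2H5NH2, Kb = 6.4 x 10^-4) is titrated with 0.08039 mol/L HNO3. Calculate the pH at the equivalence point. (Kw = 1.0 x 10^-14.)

6.03

n(C2H5NH2) = 0.1738 x 0.03044 = 0.005290 mol; V(HNO3) at equivalence = 0.005290/0.08039 = 0.06581 L.
At equivalence the base is fully converted to C2H5NH3+; total volume = 0.09625 L, so [C2H5NH3+] = 0.005290/0.09625 = 0.05497 M.
Ka(C2H5NH3+) = Kw/Kb = 1.0e-14 / 6.4 x 10^-4 = 1.56e-11.
[H^+] = sqrt(Ka x [C2H5NH3+]) = sqrt(1.56e-11 x 0.05497) = 9.27e-7 M.
pH = -log(9.27e-7) = 6.03.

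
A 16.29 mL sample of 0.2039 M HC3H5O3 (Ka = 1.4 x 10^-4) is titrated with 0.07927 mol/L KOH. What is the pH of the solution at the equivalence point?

8.31

n(HC3H5O3) = 0.2039 x 0.01629 = 0.003322 mol; V(KOH) at equivalence = 0.003322/0.07927 = 0.04190 L.
At equivalence all the acid is converted to C3H5O3-; total volume = 0.01629 + 0.04190 = 0.05819 L, so [C3H5O3-] = 0.003322/0.05819 = 0.05708 M.
Kb = Kw/Ka = 1.0e-14 / 1.4 x 10^-4 = 7.14e-11.
[OH^-] = sqrt(Kb x [C3H5O3-]) = sqrt(7.14e-11 x 0.05708) = 2.02e-6 M.
pOH = 5.69, so pH = 14.00 - 5.69 = 8.31.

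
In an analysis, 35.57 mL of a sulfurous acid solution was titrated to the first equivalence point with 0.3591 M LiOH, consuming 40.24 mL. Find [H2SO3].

n(LiOH) = 0.3591 x 0.04024 = 0.01445 mol.
At the first equivalence point, 1 mol OH^- react per mol H2SO3, so n(H2SO3) = 0.01445 / 1 = 0.01445 mol.
[H2SO3] = 0.01445 / 0.03557 L = 0.406 M.

0.406 M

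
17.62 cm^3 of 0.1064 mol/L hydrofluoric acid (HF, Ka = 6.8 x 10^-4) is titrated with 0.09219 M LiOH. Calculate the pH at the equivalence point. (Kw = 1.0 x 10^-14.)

7.93

n(HF) = 0.1064 x 0.01762 = 0.001875 mol; V(LiOH) at equivalence = 0.001875/0.09219 = 0.02034 L.
At equivalence all the acid is converted to F-; total volume = 0.01762 + 0.02034 = 0.03796 L, so [F-] = 0.001875/0.03796 = 0.04939 M.
Kb = Kw/Ka = 1.0e-14 / 6.8 x 10^-4 = 1.47e-11.
[OH^-] = sqrt(Kb x [F-]) = sqrt(1.47e-11 x 0.04939) = 8.52e-7 M.
pOH = 6.07, so pH = 14.00 - 6.07 = 7.93.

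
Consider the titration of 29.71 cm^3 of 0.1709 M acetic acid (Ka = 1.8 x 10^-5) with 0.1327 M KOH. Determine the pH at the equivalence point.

n(CH3COOH) = 0.1709 x 0.02971 = 0.005077 mol; V(KOH) at equivalence = 0.005077/0.1327 = 0.03826 L.
At equivalence all the acid is converted to CH3COO-; total volume = 0.02971 + 0.03826 = 0.06797 L, so [CH3COO-] = 0.005077/0.06797 = 0.07470 M.
Kb = Kw/Ka = 1.0e-14 / 1.8 x 10^-5 = 5.56e-10.
[OH^-] = sqrt(Kb x [CH3COO-]) = sqrt(5.56e-10 x 0.07470) = 6.44e-6 M.
pOH = 5.19, so pH = 14.00 - 5.19 = 8.81.

8.81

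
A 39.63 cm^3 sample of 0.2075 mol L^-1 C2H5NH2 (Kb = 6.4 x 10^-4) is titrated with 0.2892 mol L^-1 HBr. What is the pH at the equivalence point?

n(C2H5NH2) = 0.2075 x 0.03963 = 0.008223 mol; V(HBr) at equivalence = 0.008223/0.2892 = 0.02843 L.
At equivalence the base is fully converted to C2H5NH3+; total volume = 0.06806 L, so [C2H5NH3+] = 0.008223/0.06806 = 0.1208 M.
Ka(C2H5NH3+) = Kw/Kb = 1.0e-14 / 6.4 x 10^-4 = 1.56e-11.
[H^+] = sqrt(Ka x [C2H5NH3+]) = sqrt(1.56e-11 x 0.1208) = 1.37e-6 M.
pH = -log(1.37e-6) = 5.86.

5.86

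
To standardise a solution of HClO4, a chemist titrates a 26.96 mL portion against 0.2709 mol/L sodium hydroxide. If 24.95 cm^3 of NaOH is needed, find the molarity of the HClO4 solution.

0.251 M

n(NaOH) delivered = 0.2709 x 0.02495 = 0.006759 mol.
For a 1:1 reaction, n(HClO4) = 0.006759 mol.
[HClO4] = 0.006759 mol / 0.02696 L = 0.251 M.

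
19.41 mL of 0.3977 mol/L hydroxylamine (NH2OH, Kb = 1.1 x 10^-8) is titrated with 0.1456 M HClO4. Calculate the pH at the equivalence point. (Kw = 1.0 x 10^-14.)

n(NH2OH) = 0.3977 x 0.01941 = 0.007719 mol; V(HClO4) at equivalence = 0.007719/0.1456 = 0.05302 L.
At equivalence the base is fully converted to NH3OH+; total volume = 0.07243 L, so [NH3OH+] = 0.007719/0.07243 = 0.1066 M.
Ka(NH3OH+) = Kw/Kb = 1.0e-14 / 1.1 x 10^-8 = 9.09e-7.
[H^+] = sqrt(Ka x [NH3OH+]) = sqrt(9.09e-7 x 0.1066) = 0.000311 M.
pH = -log(0.000311) = 3.51.

3.51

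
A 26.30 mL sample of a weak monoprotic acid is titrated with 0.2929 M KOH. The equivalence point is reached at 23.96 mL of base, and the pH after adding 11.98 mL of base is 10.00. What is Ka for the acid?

1.0 x 10^-10

11.98 mL is half of the equivalence volume, so this is the half-equivalence point where [HA] = [A^-].
At half-equivalence pH = pKa, so pKa = 10.00.
Ka = 10^(-10.00) = 1.0 x 10^-10.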